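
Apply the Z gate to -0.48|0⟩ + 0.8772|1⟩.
-0.48|0⟩ - 0.8772|1⟩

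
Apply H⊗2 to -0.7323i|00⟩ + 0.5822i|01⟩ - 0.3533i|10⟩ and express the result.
-0.2517i|00⟩ - 0.8339i|01⟩ + 0.1016i|10⟩ - 0.4806i|11⟩

H⊗2 gives amp(|y⟩) = (1/2) Σ_x (−1)^(x·y) amp(|x⟩), where x·y is the number of positions in which both x and y have a 1.
|00⟩: (-0.7323i + 0.5822i - 0.3533i)/2 = -0.2517i
|01⟩: (-0.7323i - 0.5822i - 0.3533i)/2 = -0.8339i
|10⟩: (-0.7323i + 0.5822i + 0.3533i)/2 = 0.1016i
|11⟩: (-0.7323i - 0.5822i + 0.3533i)/2 = -0.4806i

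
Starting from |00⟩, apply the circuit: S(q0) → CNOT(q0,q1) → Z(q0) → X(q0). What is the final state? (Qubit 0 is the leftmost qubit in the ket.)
|10⟩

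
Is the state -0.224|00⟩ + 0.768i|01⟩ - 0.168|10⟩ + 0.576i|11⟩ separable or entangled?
Separable

Writing the state as a|00⟩ + b|01⟩ + c|10⟩ + d|11⟩, it is a product state iff ad − bc = 0.
Here (a, b, c, d) = (-0.224, 0.768i, -0.168, 0.576i): ad − bc = (-0.224)(0.576i) − (0.768i)(-0.168) = 0, so the state is separable.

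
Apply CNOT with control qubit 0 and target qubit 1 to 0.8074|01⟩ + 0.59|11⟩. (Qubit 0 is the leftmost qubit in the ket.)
0.8074|01⟩ + 0.59|10⟩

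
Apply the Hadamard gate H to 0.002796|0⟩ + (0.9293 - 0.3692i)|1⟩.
(0.6591 - 0.2611i)|0⟩ + (-0.6551 + 0.2611i)|1⟩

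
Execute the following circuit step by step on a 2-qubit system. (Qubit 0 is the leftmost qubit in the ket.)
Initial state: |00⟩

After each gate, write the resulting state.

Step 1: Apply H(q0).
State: 1/√2|00⟩ + 1/√2|10⟩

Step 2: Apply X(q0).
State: 1/√2|00⟩ + 1/√2|10⟩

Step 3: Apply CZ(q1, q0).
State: 1/√2|00⟩ + 1/√2|10⟩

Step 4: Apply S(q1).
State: 1/√2|00⟩ + 1/√2|10⟩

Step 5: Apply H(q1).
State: 1/2|00⟩ + 1/2|01⟩ + 1/2|10⟩ + 1/2|11⟩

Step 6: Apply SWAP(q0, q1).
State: 1/2|00⟩ + 1/2|01⟩ + 1/2|10⟩ + 1/2|11⟩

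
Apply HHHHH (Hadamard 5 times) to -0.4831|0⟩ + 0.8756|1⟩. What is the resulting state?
0.2775|0⟩ - 0.9607|1⟩

H² = I, so H^5 = H: a single Hadamard. With (a, b) = (-0.4831, 0.8756), H gives ((a + b)/√2, (a − b)/√2) = (0.2775, -0.9607).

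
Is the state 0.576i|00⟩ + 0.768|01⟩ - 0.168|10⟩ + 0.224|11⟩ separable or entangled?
Entangled

Writing the state as a|00⟩ + b|01⟩ + c|10⟩ + d|11⟩, it is a product state iff ad − bc = 0.
Here (a, b, c, d) = (0.576i, 0.768, -0.168, 0.224): ad − bc = (0.576i)(0.224) − (0.768)(-0.168) = (0.129 + 0.129i) ≠ 0, so the state is entangled.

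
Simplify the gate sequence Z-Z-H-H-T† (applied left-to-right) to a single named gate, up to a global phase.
T†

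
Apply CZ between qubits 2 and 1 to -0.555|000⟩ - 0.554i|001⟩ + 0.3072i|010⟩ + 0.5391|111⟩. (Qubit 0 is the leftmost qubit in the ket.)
-0.555|000⟩ - 0.554i|001⟩ + 0.3072i|010⟩ - 0.5391|111⟩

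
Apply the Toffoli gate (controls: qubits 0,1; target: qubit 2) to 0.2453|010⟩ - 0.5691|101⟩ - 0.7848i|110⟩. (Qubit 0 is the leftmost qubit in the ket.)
0.2453|010⟩ - 0.5691|101⟩ - 0.7848i|111⟩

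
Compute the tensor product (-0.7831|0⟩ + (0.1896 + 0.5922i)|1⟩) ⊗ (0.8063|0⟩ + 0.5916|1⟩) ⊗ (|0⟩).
-0.6314|000⟩ - 0.4633|010⟩ + (0.1529 + 0.4775i)|100⟩ + (0.1122 + 0.3503i)|110⟩

amp(|b₁b₂…⟩) = product of the factor amplitudes for bits b₁, b₂, …; only kets whose every factor amplitude is nonzero survive.
|000⟩: (-0.7831)(0.8063)(1) = -0.6314
|010⟩: (-0.7831)(0.5916)(1) = -0.4633
|100⟩: (0.1896 + 0.5922i)(0.8063)(1) = (0.1529 + 0.4775i)
|110⟩: (0.1896 + 0.5922i)(0.5916)(1) = (0.1122 + 0.3503i)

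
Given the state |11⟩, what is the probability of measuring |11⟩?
1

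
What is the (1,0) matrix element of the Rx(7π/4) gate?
-0.3827i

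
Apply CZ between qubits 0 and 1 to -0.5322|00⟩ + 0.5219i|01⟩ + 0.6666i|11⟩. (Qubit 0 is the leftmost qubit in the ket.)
-0.5322|00⟩ + 0.5219i|01⟩ - 0.6666i|11⟩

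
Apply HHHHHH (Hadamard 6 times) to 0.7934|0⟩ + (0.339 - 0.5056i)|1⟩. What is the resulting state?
0.7934|0⟩ + (0.339 - 0.5056i)|1⟩

H² = I, so an even number of Hadamards cancels: H^6 = I and the state is unchanged.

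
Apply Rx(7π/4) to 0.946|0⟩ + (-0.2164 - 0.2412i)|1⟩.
(-0.9663 + 0.08281i)|0⟩ + (0.1999 - 0.1392i)|1⟩

Rx(7π/4) = [[cos(θ/2), −i·sin(θ/2)], [−i·sin(θ/2), cos(θ/2)]]; θ = 7π/4, cos(θ/2) ≈ -0.92388, sin(θ/2) ≈ 0.382683.
With a = amp(|0⟩) = 0.946 and b = amp(|1⟩) = (-0.2164 - 0.2412i):
new amp(|0⟩) = (-0.92388)·a + (-0.382683i)·b = (-0.9663 + 0.08281i)
new amp(|1⟩) = (-0.382683i)·a + (-0.92388)·b = (0.1999 - 0.1392i)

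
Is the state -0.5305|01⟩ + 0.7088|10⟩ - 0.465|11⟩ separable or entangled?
Entangled

Writing the state as a|00⟩ + b|01⟩ + c|10⟩ + d|11⟩, it is a product state iff ad − bc = 0.
Here (a, b, c, d) = (0, -0.5305, 0.7088, -0.465): ad − bc = (0)(-0.465) − (-0.5305)(0.7088) = 0.376 ≠ 0, so the state is entangled.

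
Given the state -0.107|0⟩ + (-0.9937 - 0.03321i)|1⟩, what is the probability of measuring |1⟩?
0.9885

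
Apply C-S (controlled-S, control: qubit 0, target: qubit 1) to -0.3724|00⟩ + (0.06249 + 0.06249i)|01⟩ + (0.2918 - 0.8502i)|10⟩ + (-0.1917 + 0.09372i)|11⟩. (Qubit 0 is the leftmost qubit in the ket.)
-0.3724|00⟩ + (0.06249 + 0.06249i)|01⟩ + (0.2918 - 0.8502i)|10⟩ + (-0.09372 - 0.1917i)|11⟩

C-S leaves the control-|0⟩ kets |00⟩, |01⟩ unchanged and applies S to qubit 1 on the control-|1⟩ pair (|10⟩, |11⟩).
S = [[1, 0], [0, i]].
With a = amp(|10⟩) = (0.2918 - 0.8502i) and b = amp(|11⟩) = (-0.1917 + 0.09372i):
new amp(|10⟩) = (1)·a = (0.2918 - 0.8502i)
new amp(|11⟩) = (i)·b = (-0.09372 - 0.1917i)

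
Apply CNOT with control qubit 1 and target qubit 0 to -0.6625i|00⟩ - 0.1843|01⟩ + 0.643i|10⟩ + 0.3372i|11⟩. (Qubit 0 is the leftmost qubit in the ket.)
-0.6625i|00⟩ + 0.3372i|01⟩ + 0.643i|10⟩ - 0.1843|11⟩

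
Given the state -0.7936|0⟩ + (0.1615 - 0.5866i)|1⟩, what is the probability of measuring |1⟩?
0.3702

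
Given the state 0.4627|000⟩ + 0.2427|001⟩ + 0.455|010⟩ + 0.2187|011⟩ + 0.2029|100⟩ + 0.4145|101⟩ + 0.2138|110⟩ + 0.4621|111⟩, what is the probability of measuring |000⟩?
0.2141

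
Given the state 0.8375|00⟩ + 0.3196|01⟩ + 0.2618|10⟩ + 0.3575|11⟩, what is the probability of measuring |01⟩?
0.1021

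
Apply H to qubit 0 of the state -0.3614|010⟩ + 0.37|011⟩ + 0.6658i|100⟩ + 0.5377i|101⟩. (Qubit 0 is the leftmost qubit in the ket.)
0.4708i|000⟩ + 0.3802i|001⟩ - 0.2555|010⟩ + 0.2616|011⟩ - 0.4708i|100⟩ - 0.3802i|101⟩ - 0.2555|110⟩ + 0.2616|111⟩

H on qubit 0 mixes each pair of kets that differ only in qubit 0: amplitudes (a, b) of (|…0…⟩, |…1…⟩) become ((a + b)/√2, (a − b)/√2). Kets absent from the input have amplitude 0.
(|000⟩, |100⟩): (a, b) = (0, 0.6658i) → (0.4708i, -0.4708i)
(|001⟩, |101⟩): (a, b) = (0, 0.5377i) → (0.3802i, -0.3802i)
(|010⟩, |110⟩): (a, b) = (-0.3614, 0) → (-0.2555, -0.2555)
(|011⟩, |111⟩): (a, b) = (0.37, 0) → (0.2616, 0.2616)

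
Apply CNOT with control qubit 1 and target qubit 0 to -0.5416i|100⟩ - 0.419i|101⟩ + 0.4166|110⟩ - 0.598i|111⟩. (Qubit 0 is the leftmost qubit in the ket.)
0.4166|010⟩ - 0.598i|011⟩ - 0.5416i|100⟩ - 0.419i|101⟩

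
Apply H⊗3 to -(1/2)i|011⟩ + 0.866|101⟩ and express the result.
(0.3062 - 0.1768i)|000⟩ + (-0.3062 + 0.1768i)|001⟩ + (0.3062 + 0.1768i)|010⟩ + (-0.3062 - 0.1768i)|011⟩ + (-0.3062 - 0.1768i)|100⟩ + (0.3062 + 0.1768i)|101⟩ + (-0.3062 + 0.1768i)|110⟩ + (0.3062 - 0.1768i)|111⟩

H⊗3 gives amp(|y⟩) = (1/2√2) Σ_x (−1)^(x·y) amp(|x⟩), where x·y is the number of positions in which both x and y have a 1.
|000⟩: (-(1/2)i + 0.866)/(2√2) = (0.3062 - 0.1768i)
|001⟩: ((1/2)i - 0.866)/(2√2) = (-0.3062 + 0.1768i)
|010⟩: ((1/2)i + 0.866)/(2√2) = (0.3062 + 0.1768i)
|011⟩: (-(1/2)i - 0.866)/(2√2) = (-0.3062 - 0.1768i)
|100⟩: (-(1/2)i - 0.866)/(2√2) = (-0.3062 - 0.1768i)
|101⟩: ((1/2)i + 0.866)/(2√2) = (0.3062 + 0.1768i)
|110⟩: ((1/2)i - 0.866)/(2√2) = (-0.3062 + 0.1768i)
|111⟩: (-(1/2)i + 0.866)/(2√2) = (0.3062 - 0.1768i)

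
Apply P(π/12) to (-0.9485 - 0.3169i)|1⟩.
(-0.8342 - 0.5516i)|1⟩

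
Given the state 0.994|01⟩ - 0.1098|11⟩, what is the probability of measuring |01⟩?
0.988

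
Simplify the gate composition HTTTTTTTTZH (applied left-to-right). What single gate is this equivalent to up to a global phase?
X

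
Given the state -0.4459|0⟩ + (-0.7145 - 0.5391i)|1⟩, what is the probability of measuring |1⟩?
0.8011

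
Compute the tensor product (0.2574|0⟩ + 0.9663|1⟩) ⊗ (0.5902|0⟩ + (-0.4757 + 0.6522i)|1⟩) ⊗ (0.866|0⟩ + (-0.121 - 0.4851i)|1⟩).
0.1316|000⟩ + (-0.01838 - 0.0737i)|001⟩ + (-0.106 + 0.1454i)|010⟩ + (0.09625 + 0.03909i)|011⟩ + 0.4939|100⟩ + (-0.06901 - 0.2767i)|101⟩ + (-0.3981 + 0.5458i)|110⟩ + (0.3613 + 0.1467i)|111⟩

amp(|b₁b₂…⟩) = product of the factor amplitudes for bits b₁, b₂, …; only kets whose every factor amplitude is nonzero survive.
|000⟩: (0.2574)(0.5902)(0.866) = 0.1316
|001⟩: (0.2574)(0.5902)(-0.121 - 0.4851i) = (-0.01838 - 0.0737i)
|010⟩: (0.2574)(-0.4757 + 0.6522i)(0.866) = (-0.106 + 0.1454i)
|011⟩: (0.2574)(-0.4757 + 0.6522i)(-0.121 - 0.4851i) = (0.09625 + 0.03909i)
|100⟩: (0.9663)(0.5902)(0.866) = 0.4939
|101⟩: (0.9663)(0.5902)(-0.121 - 0.4851i) = (-0.06901 - 0.2767i)
|110⟩: (0.9663)(-0.4757 + 0.6522i)(0.866) = (-0.3981 + 0.5458i)
|111⟩: (0.9663)(-0.4757 + 0.6522i)(-0.121 - 0.4851i) = (0.3613 + 0.1467i)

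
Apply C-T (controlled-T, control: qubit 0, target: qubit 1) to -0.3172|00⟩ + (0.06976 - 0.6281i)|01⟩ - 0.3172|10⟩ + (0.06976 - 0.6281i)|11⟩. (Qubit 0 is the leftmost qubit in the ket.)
-0.3172|00⟩ + (0.06976 - 0.6281i)|01⟩ - 0.3172|10⟩ + (0.4935 - 0.3948i)|11⟩

C-T leaves the control-|0⟩ kets |00⟩, |01⟩ unchanged and applies T to qubit 1 on the control-|1⟩ pair (|10⟩, |11⟩).
T = [[1, 0], [0, (1/√2 + (1/√2)i)]].
With a = amp(|10⟩) = -0.3172 and b = amp(|11⟩) = (0.06976 - 0.6281i):
new amp(|10⟩) = (1)·a = -0.3172
new amp(|11⟩) = (1/√2 + (1/√2)i)·b = (0.4935 - 0.3948i)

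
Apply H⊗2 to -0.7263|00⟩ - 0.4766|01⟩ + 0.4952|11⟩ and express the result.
-0.3539|00⟩ - 0.3725|01⟩ - 0.8491|10⟩ + 0.1228|11⟩

H⊗2 gives amp(|y⟩) = (1/2) Σ_x (−1)^(x·y) amp(|x⟩), where x·y is the number of positions in which both x and y have a 1.
|00⟩: (-0.7263 - 0.4766 + 0.4952)/2 = -0.3539
|01⟩: (-0.7263 + 0.4766 - 0.4952)/2 = -0.3725
|10⟩: (-0.7263 - 0.4766 - 0.4952)/2 = -0.8491
|11⟩: (-0.7263 + 0.4766 + 0.4952)/2 = 0.1228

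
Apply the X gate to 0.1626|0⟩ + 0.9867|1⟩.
0.9867|0⟩ + 0.1626|1⟩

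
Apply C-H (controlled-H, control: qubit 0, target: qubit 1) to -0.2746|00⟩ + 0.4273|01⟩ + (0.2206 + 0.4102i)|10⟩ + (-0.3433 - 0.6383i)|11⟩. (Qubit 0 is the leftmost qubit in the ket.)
-0.2746|00⟩ + 0.4273|01⟩ + (-0.08676 - 0.1613i)|10⟩ + (0.3987 + 0.7414i)|11⟩

C-H leaves the control-|0⟩ kets |00⟩, |01⟩ unchanged and applies H to qubit 1 on the control-|1⟩ pair (|10⟩, |11⟩).
H = [[1/√2, 1/√2], [1/√2, -1/√2]].
With a = amp(|10⟩) = (0.2206 + 0.4102i) and b = amp(|11⟩) = (-0.3433 - 0.6383i):
new amp(|10⟩) = (1/√2)·a + (1/√2)·b = (-0.08676 - 0.1613i)
new amp(|11⟩) = (1/√2)·a + (-1/√2)·b = (0.3987 + 0.7414i)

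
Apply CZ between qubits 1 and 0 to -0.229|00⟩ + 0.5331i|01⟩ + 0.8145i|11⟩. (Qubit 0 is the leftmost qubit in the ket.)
-0.229|00⟩ + 0.5331i|01⟩ - 0.8145i|11⟩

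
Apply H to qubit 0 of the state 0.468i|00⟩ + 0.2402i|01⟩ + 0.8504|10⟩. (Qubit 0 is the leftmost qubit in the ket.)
(0.6013 + 0.3309i)|00⟩ + 0.1698i|01⟩ + (-0.6013 + 0.3309i)|10⟩ + 0.1698i|11⟩

H on qubit 0 mixes each pair of kets that differ only in qubit 0: amplitudes (a, b) of (|…0…⟩, |…1…⟩) become ((a + b)/√2, (a − b)/√2). Kets absent from the input have amplitude 0.
(|00⟩, |10⟩): (a, b) = (0.468i, 0.8504) → ((0.6013 + 0.3309i), (-0.6013 + 0.3309i))
(|01⟩, |11⟩): (a, b) = (0.2402i, 0) → (0.1698i, 0.1698i)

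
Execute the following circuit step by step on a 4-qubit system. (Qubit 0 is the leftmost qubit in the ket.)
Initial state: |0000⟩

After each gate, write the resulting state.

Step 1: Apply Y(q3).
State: i|0001⟩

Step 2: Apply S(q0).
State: i|0001⟩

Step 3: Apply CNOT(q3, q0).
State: i|1001⟩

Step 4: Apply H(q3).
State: (1/√2)i|1000⟩ - (1/√2)i|1001⟩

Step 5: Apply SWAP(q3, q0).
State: (1/√2)i|0001⟩ - (1/√2)i|1001⟩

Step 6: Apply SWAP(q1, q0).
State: (1/√2)i|0001⟩ - (1/√2)i|0101⟩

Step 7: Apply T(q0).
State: (1/√2)i|0001⟩ - (1/√2)i|0101⟩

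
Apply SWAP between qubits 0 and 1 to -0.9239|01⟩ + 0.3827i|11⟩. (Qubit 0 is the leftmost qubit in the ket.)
-0.9239|10⟩ + 0.3827i|11⟩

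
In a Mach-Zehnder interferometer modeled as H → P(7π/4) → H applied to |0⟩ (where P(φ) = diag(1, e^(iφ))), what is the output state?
(0.8536 - (1/√8)i)|0⟩ + (0.1464 + (1/√8)i)|1⟩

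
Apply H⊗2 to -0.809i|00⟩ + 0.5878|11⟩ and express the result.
(0.2939 - 0.4045i)|00⟩ + (-0.2939 - 0.4045i)|01⟩ + (-0.2939 - 0.4045i)|10⟩ + (0.2939 - 0.4045i)|11⟩

H⊗2 gives amp(|y⟩) = (1/2) Σ_x (−1)^(x·y) amp(|x⟩), where x·y is the number of positions in which both x and y have a 1.
|00⟩: (-0.809i + 0.5878)/2 = (0.2939 - 0.4045i)
|01⟩: (-0.809i - 0.5878)/2 = (-0.2939 - 0.4045i)
|10⟩: (-0.809i - 0.5878)/2 = (-0.2939 - 0.4045i)
|11⟩: (-0.809i + 0.5878)/2 = (0.2939 - 0.4045i)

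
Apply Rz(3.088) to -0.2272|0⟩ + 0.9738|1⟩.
(-0.006087 + 0.2271i)|0⟩ + (0.02609 + 0.9735i)|1⟩

Rz(3.088) = [[e^(−iθ/2), 0], [0, e^(iθ/2)]] with e^(±iθ/2) = cos(θ/2) ± i·sin(θ/2); θ = 3.088, cos(θ/2) ≈ 0.0267931, sin(θ/2) ≈ 0.999641.
With a = amp(|0⟩) = -0.2272 and b = amp(|1⟩) = 0.9738:
new amp(|0⟩) = (0.0267931 - 0.999641i)·a = (-0.006087 + 0.2271i)
new amp(|1⟩) = (0.0267931 + 0.999641i)·b = (0.02609 + 0.9735i)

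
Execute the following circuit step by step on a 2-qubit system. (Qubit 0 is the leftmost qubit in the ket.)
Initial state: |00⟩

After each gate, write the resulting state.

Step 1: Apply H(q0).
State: 1/√2|00⟩ + 1/√2|10⟩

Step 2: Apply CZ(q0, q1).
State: 1/√2|00⟩ + 1/√2|10⟩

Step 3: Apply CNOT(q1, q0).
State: 1/√2|00⟩ + 1/√2|10⟩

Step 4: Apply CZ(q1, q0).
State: 1/√2|00⟩ + 1/√2|10⟩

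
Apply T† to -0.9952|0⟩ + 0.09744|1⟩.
-0.9952|0⟩ + (0.0689 - 0.0689i)|1⟩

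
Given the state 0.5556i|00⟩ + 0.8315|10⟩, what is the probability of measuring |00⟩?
0.3087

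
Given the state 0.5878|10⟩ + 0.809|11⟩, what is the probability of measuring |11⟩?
0.6545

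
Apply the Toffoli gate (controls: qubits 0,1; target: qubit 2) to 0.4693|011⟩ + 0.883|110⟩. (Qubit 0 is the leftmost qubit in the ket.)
0.4693|011⟩ + 0.883|111⟩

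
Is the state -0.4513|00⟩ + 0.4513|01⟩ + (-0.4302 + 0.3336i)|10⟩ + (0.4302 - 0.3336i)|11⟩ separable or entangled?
Separable

Writing the state as a|00⟩ + b|01⟩ + c|10⟩ + d|11⟩, it is a product state iff ad − bc = 0.
Here (a, b, c, d) = (-0.4513, 0.4513, (-0.4302 + 0.3336i), (0.4302 - 0.3336i)): ad − bc = (-0.4513)(0.4302 - 0.3336i) − (0.4513)(-0.4302 + 0.3336i) = 0, so the state is separable.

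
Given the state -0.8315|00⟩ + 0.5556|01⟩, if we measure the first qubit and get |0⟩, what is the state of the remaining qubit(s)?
-0.8315|0⟩ + 0.5556|1⟩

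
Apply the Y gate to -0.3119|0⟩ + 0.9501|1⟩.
-0.9501i|0⟩ - 0.3119i|1⟩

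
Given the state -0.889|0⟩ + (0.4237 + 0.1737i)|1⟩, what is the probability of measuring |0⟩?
0.7903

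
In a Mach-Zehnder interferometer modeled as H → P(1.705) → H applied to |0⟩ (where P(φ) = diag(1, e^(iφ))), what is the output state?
(0.4331 + 0.4955i)|0⟩ + (0.5669 - 0.4955i)|1⟩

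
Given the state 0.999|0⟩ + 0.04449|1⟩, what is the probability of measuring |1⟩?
0.001979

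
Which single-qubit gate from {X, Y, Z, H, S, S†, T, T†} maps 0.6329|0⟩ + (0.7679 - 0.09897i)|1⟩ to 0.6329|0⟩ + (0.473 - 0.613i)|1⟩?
T†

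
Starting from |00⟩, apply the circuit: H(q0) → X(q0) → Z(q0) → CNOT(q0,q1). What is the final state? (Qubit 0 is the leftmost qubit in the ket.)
1/√2|00⟩ - 1/√2|11⟩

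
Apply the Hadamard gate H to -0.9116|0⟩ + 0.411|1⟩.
-0.354|0⟩ - 0.9352|1⟩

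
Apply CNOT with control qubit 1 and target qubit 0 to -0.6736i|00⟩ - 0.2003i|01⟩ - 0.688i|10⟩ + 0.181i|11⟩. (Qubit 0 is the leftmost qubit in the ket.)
-0.6736i|00⟩ + 0.181i|01⟩ - 0.688i|10⟩ - 0.2003i|11⟩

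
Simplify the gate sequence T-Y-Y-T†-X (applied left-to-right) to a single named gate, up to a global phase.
X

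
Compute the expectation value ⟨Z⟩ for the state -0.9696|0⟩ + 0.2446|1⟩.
0.8803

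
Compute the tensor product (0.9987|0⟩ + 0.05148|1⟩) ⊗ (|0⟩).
0.9987|00⟩ + 0.05148|10⟩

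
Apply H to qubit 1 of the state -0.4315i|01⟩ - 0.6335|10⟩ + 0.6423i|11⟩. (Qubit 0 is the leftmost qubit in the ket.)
-0.3051i|00⟩ + 0.3051i|01⟩ + (-0.448 + 0.4542i)|10⟩ + (-0.448 - 0.4542i)|11⟩

H on qubit 1 mixes each pair of kets that differ only in qubit 1: amplitudes (a, b) of (|…0…⟩, |…1…⟩) become ((a + b)/√2, (a − b)/√2). Kets absent from the input have amplitude 0.
(|00⟩, |01⟩): (a, b) = (0, -0.4315i) → (-0.3051i, 0.3051i)
(|10⟩, |11⟩): (a, b) = (-0.6335, 0.6423i) → ((-0.448 + 0.4542i), (-0.448 - 0.4542i))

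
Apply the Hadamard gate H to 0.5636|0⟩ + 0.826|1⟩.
0.9826|0⟩ - 0.1855|1⟩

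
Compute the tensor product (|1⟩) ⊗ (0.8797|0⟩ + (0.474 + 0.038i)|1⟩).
0.8797|10⟩ + (0.474 + 0.038i)|11⟩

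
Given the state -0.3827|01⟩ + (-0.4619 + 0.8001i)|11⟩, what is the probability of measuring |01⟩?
0.1465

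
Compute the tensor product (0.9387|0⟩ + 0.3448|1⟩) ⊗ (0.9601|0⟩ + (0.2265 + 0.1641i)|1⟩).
0.9012|00⟩ + (0.2126 + 0.154i)|01⟩ + 0.331|10⟩ + (0.0781 + 0.05658i)|11⟩

amp(|b₁b₂…⟩) = product of the factor amplitudes for bits b₁, b₂, …; only kets whose every factor amplitude is nonzero survive.
|00⟩: (0.9387)(0.9601) = 0.9012
|01⟩: (0.9387)(0.2265 + 0.1641i) = (0.2126 + 0.154i)
|10⟩: (0.3448)(0.9601) = 0.331
|11⟩: (0.3448)(0.2265 + 0.1641i) = (0.0781 + 0.05658i)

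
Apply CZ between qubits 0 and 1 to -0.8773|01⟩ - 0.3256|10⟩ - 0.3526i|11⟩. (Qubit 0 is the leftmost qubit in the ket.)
-0.8773|01⟩ - 0.3256|10⟩ + 0.3526i|11⟩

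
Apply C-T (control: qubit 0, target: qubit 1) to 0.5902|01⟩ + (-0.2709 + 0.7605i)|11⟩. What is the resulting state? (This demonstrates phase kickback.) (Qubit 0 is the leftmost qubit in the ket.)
0.5902|01⟩ + (-0.7293 + 0.3462i)|11⟩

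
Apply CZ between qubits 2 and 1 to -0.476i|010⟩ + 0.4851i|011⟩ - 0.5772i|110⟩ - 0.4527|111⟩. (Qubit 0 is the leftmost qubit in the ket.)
-0.476i|010⟩ - 0.4851i|011⟩ - 0.5772i|110⟩ + 0.4527|111⟩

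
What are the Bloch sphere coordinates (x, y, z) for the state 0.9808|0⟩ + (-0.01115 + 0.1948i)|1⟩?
(-0.02187, 0.3821, 0.9239)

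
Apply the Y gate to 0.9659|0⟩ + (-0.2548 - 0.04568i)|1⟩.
(-0.04568 + 0.2548i)|0⟩ + 0.9659i|1⟩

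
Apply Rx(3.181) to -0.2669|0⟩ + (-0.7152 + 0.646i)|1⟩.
(0.6511 + 0.7151i)|0⟩ + (0.01409 + 0.2541i)|1⟩

Rx(3.181) = [[cos(θ/2), −i·sin(θ/2)], [−i·sin(θ/2), cos(θ/2)]]; θ = 3.181, cos(θ/2) ≈ -0.0197024, sin(θ/2) ≈ 0.999806.
With a = amp(|0⟩) = -0.2669 and b = amp(|1⟩) = (-0.7152 + 0.646i):
new amp(|0⟩) = (-0.0197024)·a + (-0.999806i)·b = (0.6511 + 0.7151i)
new amp(|1⟩) = (-0.999806i)·a + (-0.0197024)·b = (0.01409 + 0.2541i)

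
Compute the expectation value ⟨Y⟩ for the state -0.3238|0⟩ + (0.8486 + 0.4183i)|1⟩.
-0.2709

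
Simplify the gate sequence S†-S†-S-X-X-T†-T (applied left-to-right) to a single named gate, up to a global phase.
S†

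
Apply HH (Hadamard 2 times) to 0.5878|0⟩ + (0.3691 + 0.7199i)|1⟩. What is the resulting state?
0.5878|0⟩ + (0.3691 + 0.7199i)|1⟩

H² = I, so an even number of Hadamards cancels: H^2 = I and the state is unchanged.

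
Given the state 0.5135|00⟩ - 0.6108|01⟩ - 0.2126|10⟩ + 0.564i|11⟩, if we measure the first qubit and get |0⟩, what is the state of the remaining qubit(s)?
0.6435|0⟩ - 0.7654|1⟩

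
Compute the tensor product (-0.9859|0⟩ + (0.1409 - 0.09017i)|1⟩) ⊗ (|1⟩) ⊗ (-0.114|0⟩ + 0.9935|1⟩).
0.1124|010⟩ - 0.9795|011⟩ + (-0.01606 + 0.01028i)|110⟩ + (0.14 - 0.08958i)|111⟩

amp(|b₁b₂…⟩) = product of the factor amplitudes for bits b₁, b₂, …; only kets whose every factor amplitude is nonzero survive.
|010⟩: (-0.9859)(1)(-0.114) = 0.1124
|011⟩: (-0.9859)(1)(0.9935) = -0.9795
|110⟩: (0.1409 - 0.09017i)(1)(-0.114) = (-0.01606 + 0.01028i)
|111⟩: (0.1409 - 0.09017i)(1)(0.9935) = (0.14 - 0.08958i)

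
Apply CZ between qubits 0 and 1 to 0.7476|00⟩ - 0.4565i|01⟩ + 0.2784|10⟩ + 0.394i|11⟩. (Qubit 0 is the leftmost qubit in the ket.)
0.7476|00⟩ - 0.4565i|01⟩ + 0.2784|10⟩ - 0.394i|11⟩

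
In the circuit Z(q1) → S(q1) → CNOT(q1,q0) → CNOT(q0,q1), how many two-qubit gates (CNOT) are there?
2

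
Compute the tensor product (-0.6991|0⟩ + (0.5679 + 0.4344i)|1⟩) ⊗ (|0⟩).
-0.6991|00⟩ + (0.5679 + 0.4344i)|10⟩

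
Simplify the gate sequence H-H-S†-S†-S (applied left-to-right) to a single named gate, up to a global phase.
S†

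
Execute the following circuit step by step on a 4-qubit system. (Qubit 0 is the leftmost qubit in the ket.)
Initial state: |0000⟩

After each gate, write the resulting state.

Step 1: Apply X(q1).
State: |0100⟩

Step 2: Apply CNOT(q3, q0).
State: |0100⟩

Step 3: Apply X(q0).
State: |1100⟩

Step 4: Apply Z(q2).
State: |1100⟩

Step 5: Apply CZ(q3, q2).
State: |1100⟩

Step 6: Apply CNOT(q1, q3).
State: |1101⟩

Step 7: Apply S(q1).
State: i|1101⟩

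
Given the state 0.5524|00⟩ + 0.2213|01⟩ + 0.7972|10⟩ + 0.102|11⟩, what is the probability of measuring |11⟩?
0.0104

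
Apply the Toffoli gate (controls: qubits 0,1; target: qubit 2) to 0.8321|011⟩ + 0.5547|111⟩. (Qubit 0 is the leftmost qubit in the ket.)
0.8321|011⟩ + 0.5547|110⟩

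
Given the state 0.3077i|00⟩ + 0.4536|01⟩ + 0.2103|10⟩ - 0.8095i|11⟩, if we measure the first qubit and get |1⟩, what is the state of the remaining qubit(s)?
0.2514|0⟩ - 0.9679i|1⟩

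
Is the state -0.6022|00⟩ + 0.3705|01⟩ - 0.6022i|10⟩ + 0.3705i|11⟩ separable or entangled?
Separable

Writing the state as a|00⟩ + b|01⟩ + c|10⟩ + d|11⟩, it is a product state iff ad − bc = 0.
Here (a, b, c, d) = (-0.6022, 0.3705, -0.6022i, 0.3705i): ad − bc = (-0.6022)(0.3705i) − (0.3705)(-0.6022i) = 0, so the state is separable.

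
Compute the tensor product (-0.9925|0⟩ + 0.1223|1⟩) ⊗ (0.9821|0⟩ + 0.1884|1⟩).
-0.9747|00⟩ - 0.187|01⟩ + 0.1201|10⟩ + 0.02304|11⟩

amp(|b₁b₂…⟩) = product of the factor amplitudes for bits b₁, b₂, …; only kets whose every factor amplitude is nonzero survive.
|00⟩: (-0.9925)(0.9821) = -0.9747
|01⟩: (-0.9925)(0.1884) = -0.187
|10⟩: (0.1223)(0.9821) = 0.1201
|11⟩: (0.1223)(0.1884) = 0.02304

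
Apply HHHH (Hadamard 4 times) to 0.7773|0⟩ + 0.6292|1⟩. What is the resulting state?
0.7773|0⟩ + 0.6292|1⟩

H² = I, so an even number of Hadamards cancels: H^4 = I and the state is unchanged.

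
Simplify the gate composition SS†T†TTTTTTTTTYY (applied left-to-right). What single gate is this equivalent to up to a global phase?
I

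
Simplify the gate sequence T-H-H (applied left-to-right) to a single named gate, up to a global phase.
T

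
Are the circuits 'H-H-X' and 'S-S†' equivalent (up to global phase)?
No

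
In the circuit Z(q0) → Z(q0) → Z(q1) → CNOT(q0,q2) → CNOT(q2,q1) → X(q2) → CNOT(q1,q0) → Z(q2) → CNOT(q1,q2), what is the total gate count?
9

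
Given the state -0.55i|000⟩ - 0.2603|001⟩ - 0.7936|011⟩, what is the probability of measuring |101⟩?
0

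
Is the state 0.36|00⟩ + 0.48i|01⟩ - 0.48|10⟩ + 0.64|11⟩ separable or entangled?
Entangled

Writing the state as a|00⟩ + b|01⟩ + c|10⟩ + d|11⟩, it is a product state iff ad − bc = 0.
Here (a, b, c, d) = (0.36, 0.48i, -0.48, 0.64): ad − bc = (0.36)(0.64) − (0.48i)(-0.48) = (0.2304 + 0.2304i) ≠ 0, so the state is entangled.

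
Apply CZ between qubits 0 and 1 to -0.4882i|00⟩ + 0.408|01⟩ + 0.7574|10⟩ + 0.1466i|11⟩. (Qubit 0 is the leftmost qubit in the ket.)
-0.4882i|00⟩ + 0.408|01⟩ + 0.7574|10⟩ - 0.1466i|11⟩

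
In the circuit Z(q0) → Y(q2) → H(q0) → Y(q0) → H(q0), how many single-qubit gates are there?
5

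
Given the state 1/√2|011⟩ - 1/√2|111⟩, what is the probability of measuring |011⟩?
1/2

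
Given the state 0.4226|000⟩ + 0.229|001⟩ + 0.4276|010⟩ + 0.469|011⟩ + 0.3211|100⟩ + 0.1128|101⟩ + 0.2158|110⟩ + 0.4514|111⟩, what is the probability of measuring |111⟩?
0.2038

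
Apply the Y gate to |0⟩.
i|1⟩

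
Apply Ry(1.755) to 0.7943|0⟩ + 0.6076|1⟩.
0.04029|0⟩ + 0.9992|1⟩

Ry(1.755) = [[cos(θ/2), −sin(θ/2)], [sin(θ/2), cos(θ/2)]]; θ = 1.755, cos(θ/2) ≈ 0.639076, sin(θ/2) ≈ 0.769144.
With a = amp(|0⟩) = 0.7943 and b = amp(|1⟩) = 0.6076:
new amp(|0⟩) = (0.639076)·a + (-0.769144)·b = 0.04029
new amp(|1⟩) = (0.769144)·a + (0.639076)·b = 0.9992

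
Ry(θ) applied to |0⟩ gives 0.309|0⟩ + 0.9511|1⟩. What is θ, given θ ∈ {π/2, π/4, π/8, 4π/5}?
4π/5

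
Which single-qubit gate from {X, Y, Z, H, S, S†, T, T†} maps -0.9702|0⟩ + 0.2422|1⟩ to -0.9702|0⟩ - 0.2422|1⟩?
Z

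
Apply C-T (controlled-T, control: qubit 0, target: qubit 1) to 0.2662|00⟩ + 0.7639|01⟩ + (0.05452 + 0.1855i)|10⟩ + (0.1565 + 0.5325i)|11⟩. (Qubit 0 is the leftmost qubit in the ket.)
0.2662|00⟩ + 0.7639|01⟩ + (0.05452 + 0.1855i)|10⟩ + (-0.2659 + 0.4872i)|11⟩

C-T leaves the control-|0⟩ kets |00⟩, |01⟩ unchanged and applies T to qubit 1 on the control-|1⟩ pair (|10⟩, |11⟩).
T = [[1, 0], [0, (1/√2 + (1/√2)i)]].
With a = amp(|10⟩) = (0.05452 + 0.1855i) and b = amp(|11⟩) = (0.1565 + 0.5325i):
new amp(|10⟩) = (1)·a = (0.05452 + 0.1855i)
new amp(|11⟩) = (1/√2 + (1/√2)i)·b = (-0.2659 + 0.4872i)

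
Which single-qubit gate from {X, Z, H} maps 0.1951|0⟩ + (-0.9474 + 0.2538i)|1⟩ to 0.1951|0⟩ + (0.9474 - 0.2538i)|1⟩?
Z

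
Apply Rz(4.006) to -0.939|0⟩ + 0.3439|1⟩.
(0.3933 + 0.8527i)|0⟩ + (-0.1441 + 0.3123i)|1⟩

Rz(4.006) = [[e^(−iθ/2), 0], [0, e^(iθ/2)]] with e^(±iθ/2) = cos(θ/2) ± i·sin(θ/2); θ = 4.006, cos(θ/2) ≈ -0.418873, sin(θ/2) ≈ 0.908045.
With a = amp(|0⟩) = -0.939 and b = amp(|1⟩) = 0.3439:
new amp(|0⟩) = (-0.418873 - 0.908045i)·a = (0.3933 + 0.8527i)
new amp(|1⟩) = (-0.418873 + 0.908045i)·b = (-0.1441 + 0.3123i)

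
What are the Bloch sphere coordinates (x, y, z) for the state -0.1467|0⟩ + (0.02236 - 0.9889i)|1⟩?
(-0.00656, 0.2901, -0.9569)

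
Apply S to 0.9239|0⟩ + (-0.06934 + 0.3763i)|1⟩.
0.9239|0⟩ + (-0.3763 - 0.06934i)|1⟩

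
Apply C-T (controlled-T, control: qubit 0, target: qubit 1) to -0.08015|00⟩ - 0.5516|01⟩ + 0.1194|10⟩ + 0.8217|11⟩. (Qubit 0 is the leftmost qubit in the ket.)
-0.08015|00⟩ - 0.5516|01⟩ + 0.1194|10⟩ + (0.581 + 0.581i)|11⟩

C-T leaves the control-|0⟩ kets |00⟩, |01⟩ unchanged and applies T to qubit 1 on the control-|1⟩ pair (|10⟩, |11⟩).
T = [[1, 0], [0, (1/√2 + (1/√2)i)]].
With a = amp(|10⟩) = 0.1194 and b = amp(|11⟩) = 0.8217:
new amp(|10⟩) = (1)·a = 0.1194
new amp(|11⟩) = (1/√2 + (1/√2)i)·b = (0.581 + 0.581i)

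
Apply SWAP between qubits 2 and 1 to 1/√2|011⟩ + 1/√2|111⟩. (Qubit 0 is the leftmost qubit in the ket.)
1/√2|011⟩ + 1/√2|111⟩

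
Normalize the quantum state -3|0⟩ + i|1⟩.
-0.9487|0⟩ + 0.3162i|1⟩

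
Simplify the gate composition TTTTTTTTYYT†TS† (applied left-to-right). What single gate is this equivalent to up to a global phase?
S†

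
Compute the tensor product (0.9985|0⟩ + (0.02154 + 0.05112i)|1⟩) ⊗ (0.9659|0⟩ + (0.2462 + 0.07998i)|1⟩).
0.9645|00⟩ + (0.2458 + 0.07986i)|01⟩ + (0.02081 + 0.04938i)|10⟩ + (0.001215 + 0.01431i)|11⟩

amp(|b₁b₂…⟩) = product of the factor amplitudes for bits b₁, b₂, …; only kets whose every factor amplitude is nonzero survive.
|00⟩: (0.9985)(0.9659) = 0.9645
|01⟩: (0.9985)(0.2462 + 0.07998i) = (0.2458 + 0.07986i)
|10⟩: (0.02154 + 0.05112i)(0.9659) = (0.02081 + 0.04938i)
|11⟩: (0.02154 + 0.05112i)(0.2462 + 0.07998i) = (0.001215 + 0.01431i)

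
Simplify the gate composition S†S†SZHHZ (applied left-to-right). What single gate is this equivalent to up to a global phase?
S†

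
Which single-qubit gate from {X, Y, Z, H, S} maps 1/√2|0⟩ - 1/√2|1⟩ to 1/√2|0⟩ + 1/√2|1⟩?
Z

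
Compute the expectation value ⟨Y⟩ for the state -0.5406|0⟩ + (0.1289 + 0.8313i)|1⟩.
-0.8988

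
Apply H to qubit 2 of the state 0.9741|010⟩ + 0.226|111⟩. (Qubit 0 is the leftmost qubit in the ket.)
0.6888|010⟩ + 0.6888|011⟩ + 0.1598|110⟩ - 0.1598|111⟩

H on qubit 2 mixes each pair of kets that differ only in qubit 2: amplitudes (a, b) of (|…0…⟩, |…1…⟩) become ((a + b)/√2, (a − b)/√2). Kets absent from the input have amplitude 0.
(|010⟩, |011⟩): (a, b) = (0.9741, 0) → (0.6888, 0.6888)
(|110⟩, |111⟩): (a, b) = (0, 0.226) → (0.1598, -0.1598)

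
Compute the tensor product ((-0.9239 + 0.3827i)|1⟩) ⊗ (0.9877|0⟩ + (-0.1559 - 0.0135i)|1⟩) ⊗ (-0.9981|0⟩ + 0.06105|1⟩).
(0.9108 - 0.3773i)|100⟩ + (-0.05571 + 0.02308i)|101⟩ + (-0.1489 + 0.0471i)|110⟩ + (0.009109 - 0.002881i)|111⟩

amp(|b₁b₂…⟩) = product of the factor amplitudes for bits b₁, b₂, …; only kets whose every factor amplitude is nonzero survive.
|100⟩: (-0.9239 + 0.3827i)(0.9877)(-0.9981) = (0.9108 - 0.3773i)
|101⟩: (-0.9239 + 0.3827i)(0.9877)(0.06105) = (-0.05571 + 0.02308i)
|110⟩: (-0.9239 + 0.3827i)(-0.1559 - 0.0135i)(-0.9981) = (-0.1489 + 0.0471i)
|111⟩: (-0.9239 + 0.3827i)(-0.1559 - 0.0135i)(0.06105) = (0.009109 - 0.002881i)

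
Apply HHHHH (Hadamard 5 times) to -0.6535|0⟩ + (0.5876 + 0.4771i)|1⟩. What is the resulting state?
(-0.0466 + 0.3374i)|0⟩ + (-0.8776 - 0.3374i)|1⟩

H² = I, so H^5 = H: a single Hadamard. With (a, b) = (-0.6535, (0.5876 + 0.4771i)), H gives ((a + b)/√2, (a − b)/√2) = ((-0.0466 + 0.3374i), (-0.8776 - 0.3374i)).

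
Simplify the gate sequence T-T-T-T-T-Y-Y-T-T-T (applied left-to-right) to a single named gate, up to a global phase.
I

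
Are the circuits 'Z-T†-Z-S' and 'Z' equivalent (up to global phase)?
No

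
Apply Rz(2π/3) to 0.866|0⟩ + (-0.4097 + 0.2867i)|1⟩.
(0.433 - 0.75i)|0⟩ + (-0.4531 - 0.2115i)|1⟩

Rz(2π/3) = [[e^(−iθ/2), 0], [0, e^(iθ/2)]] with e^(±iθ/2) = cos(θ/2) ± i·sin(θ/2); θ = 2π/3, cos(θ/2) ≈ 0.5, sin(θ/2) ≈ 0.866025.
With a = amp(|0⟩) = 0.866 and b = amp(|1⟩) = (-0.4097 + 0.2867i):
new amp(|0⟩) = (0.5 - 0.866025i)·a = (0.433 - 0.75i)
new amp(|1⟩) = (0.5 + 0.866025i)·b = (-0.4531 - 0.2115i)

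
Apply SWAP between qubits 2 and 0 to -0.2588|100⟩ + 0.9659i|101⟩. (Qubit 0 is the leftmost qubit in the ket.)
-0.2588|001⟩ + 0.9659i|101⟩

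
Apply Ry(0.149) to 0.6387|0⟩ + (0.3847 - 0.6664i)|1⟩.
(0.6083 + 0.0496i)|0⟩ + (0.4312 - 0.6646i)|1⟩

Ry(0.149) = [[cos(θ/2), −sin(θ/2)], [sin(θ/2), cos(θ/2)]]; θ = 0.149, cos(θ/2) ≈ 0.997226, sin(θ/2) ≈ 0.0744311.
With a = amp(|0⟩) = 0.6387 and b = amp(|1⟩) = (0.3847 - 0.6664i):
new amp(|0⟩) = (0.997226)·a + (-0.0744311)·b = (0.6083 + 0.0496i)
new amp(|1⟩) = (0.0744311)·a + (0.997226)·b = (0.4312 - 0.6646i)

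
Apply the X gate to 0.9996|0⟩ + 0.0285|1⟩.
0.0285|0⟩ + 0.9996|1⟩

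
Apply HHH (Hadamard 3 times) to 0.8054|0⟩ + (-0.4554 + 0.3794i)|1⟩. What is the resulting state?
(0.2475 + 0.2683i)|0⟩ + (0.8915 - 0.2683i)|1⟩

H² = I, so H^3 = H: a single Hadamard. With (a, b) = (0.8054, (-0.4554 + 0.3794i)), H gives ((a + b)/√2, (a − b)/√2) = ((0.2475 + 0.2683i), (0.8915 - 0.2683i)).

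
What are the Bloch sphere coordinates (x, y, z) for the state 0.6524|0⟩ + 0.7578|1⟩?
(0.9888, 0, -0.1486)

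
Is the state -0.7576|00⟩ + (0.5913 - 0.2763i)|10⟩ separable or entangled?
Separable

Writing the state as a|00⟩ + b|01⟩ + c|10⟩ + d|11⟩, it is a product state iff ad − bc = 0.
Here (a, b, c, d) = (-0.7576, 0, (0.5913 - 0.2763i), 0): ad − bc = (-0.7576)(0) − (0)(0.5913 - 0.2763i) = 0, so the state is separable.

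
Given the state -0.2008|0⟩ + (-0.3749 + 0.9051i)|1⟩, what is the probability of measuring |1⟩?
0.9598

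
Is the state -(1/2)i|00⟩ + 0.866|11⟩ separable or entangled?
Entangled

Writing the state as a|00⟩ + b|01⟩ + c|10⟩ + d|11⟩, it is a product state iff ad − bc = 0.
Here (a, b, c, d) = (-(1/2)i, 0, 0, 0.866): ad − bc = (-(1/2)i)(0.866) − (0)(0) = -0.433i ≠ 0, so the state is entangled.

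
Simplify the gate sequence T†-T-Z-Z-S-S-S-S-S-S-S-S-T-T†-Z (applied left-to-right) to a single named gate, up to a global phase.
Z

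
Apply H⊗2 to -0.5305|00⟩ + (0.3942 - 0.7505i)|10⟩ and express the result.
(-0.06815 - 0.3753i)|00⟩ + (-0.06815 - 0.3753i)|01⟩ + (-0.4624 + 0.3753i)|10⟩ + (-0.4624 + 0.3753i)|11⟩

H⊗2 gives amp(|y⟩) = (1/2) Σ_x (−1)^(x·y) amp(|x⟩), where x·y is the number of positions in which both x and y have a 1.
|00⟩: (-0.5305 + (0.3942 - 0.7505i))/2 = (-0.06815 - 0.3753i)
|01⟩: (-0.5305 + (0.3942 - 0.7505i))/2 = (-0.06815 - 0.3753i)
|10⟩: (-0.5305 - (0.3942 - 0.7505i))/2 = (-0.4624 + 0.3753i)
|11⟩: (-0.5305 - (0.3942 - 0.7505i))/2 = (-0.4624 + 0.3753i)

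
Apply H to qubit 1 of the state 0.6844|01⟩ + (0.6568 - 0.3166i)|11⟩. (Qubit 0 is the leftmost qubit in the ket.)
0.4839|00⟩ - 0.4839|01⟩ + (0.4644 - 0.2239i)|10⟩ + (-0.4644 + 0.2239i)|11⟩

H on qubit 1 mixes each pair of kets that differ only in qubit 1: amplitudes (a, b) of (|…0…⟩, |…1…⟩) become ((a + b)/√2, (a − b)/√2). Kets absent from the input have amplitude 0.
(|00⟩, |01⟩): (a, b) = (0, 0.6844) → (0.4839, -0.4839)
(|10⟩, |11⟩): (a, b) = (0, (0.6568 - 0.3166i)) → ((0.4644 - 0.2239i), (-0.4644 + 0.2239i))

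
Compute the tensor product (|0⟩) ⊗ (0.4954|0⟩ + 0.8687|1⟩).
0.4954|00⟩ + 0.8687|01⟩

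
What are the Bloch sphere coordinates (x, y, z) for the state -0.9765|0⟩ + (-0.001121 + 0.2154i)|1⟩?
(0.002189, -0.4207, 0.9072)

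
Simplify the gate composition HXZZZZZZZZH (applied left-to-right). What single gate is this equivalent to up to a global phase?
Z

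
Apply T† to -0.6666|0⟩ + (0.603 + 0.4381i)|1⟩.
-0.6666|0⟩ + (0.7362 - 0.1166i)|1⟩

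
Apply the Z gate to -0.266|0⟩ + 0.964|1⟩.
-0.266|0⟩ - 0.964|1⟩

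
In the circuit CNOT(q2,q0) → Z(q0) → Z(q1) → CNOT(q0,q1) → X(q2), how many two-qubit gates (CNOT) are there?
2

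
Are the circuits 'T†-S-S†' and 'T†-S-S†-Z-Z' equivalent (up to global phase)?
Yes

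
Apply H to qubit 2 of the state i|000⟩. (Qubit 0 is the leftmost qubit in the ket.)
(1/√2)i|000⟩ + (1/√2)i|001⟩

H on qubit 2 mixes each pair of kets that differ only in qubit 2: amplitudes (a, b) of (|…0…⟩, |…1…⟩) become ((a + b)/√2, (a − b)/√2). Kets absent from the input have amplitude 0.
(|000⟩, |001⟩): (a, b) = (i, 0) → ((1/√2)i, (1/√2)i)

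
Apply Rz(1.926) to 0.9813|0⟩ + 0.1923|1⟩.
(0.5604 - 0.8056i)|0⟩ + (0.1098 + 0.1579i)|1⟩

Rz(1.926) = [[e^(−iθ/2), 0], [0, e^(iθ/2)]] with e^(±iθ/2) = cos(θ/2) ± i·sin(θ/2); θ = 1.926, cos(θ/2) ≈ 0.57106, sin(θ/2) ≈ 0.820908.
With a = amp(|0⟩) = 0.9813 and b = amp(|1⟩) = 0.1923:
new amp(|0⟩) = (0.57106 - 0.820908i)·a = (0.5604 - 0.8056i)
new amp(|1⟩) = (0.57106 + 0.820908i)·b = (0.1098 + 0.1579i)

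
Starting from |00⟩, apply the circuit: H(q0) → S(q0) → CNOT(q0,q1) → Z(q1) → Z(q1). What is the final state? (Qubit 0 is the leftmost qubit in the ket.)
1/√2|00⟩ + (1/√2)i|11⟩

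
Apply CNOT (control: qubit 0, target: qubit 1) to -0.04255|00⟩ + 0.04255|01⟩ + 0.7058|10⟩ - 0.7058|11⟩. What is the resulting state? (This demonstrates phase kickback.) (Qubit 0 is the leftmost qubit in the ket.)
-0.04255|00⟩ + 0.04255|01⟩ - 0.7058|10⟩ + 0.7058|11⟩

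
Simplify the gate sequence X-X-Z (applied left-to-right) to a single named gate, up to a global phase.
Z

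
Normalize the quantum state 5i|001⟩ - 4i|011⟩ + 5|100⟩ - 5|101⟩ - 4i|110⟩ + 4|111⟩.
0.4508i|001⟩ - 0.3607i|011⟩ + 0.4508|100⟩ - 0.4508|101⟩ - 0.3607i|110⟩ + 0.3607|111⟩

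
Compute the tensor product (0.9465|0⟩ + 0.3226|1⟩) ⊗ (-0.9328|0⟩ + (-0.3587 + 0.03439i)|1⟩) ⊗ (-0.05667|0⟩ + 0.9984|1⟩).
0.05003|000⟩ - 0.8815|001⟩ + (0.01924 - 0.001845i)|010⟩ + (-0.339 + 0.0325i)|011⟩ + 0.01705|100⟩ - 0.3004|101⟩ + (0.006558 - 0.0006287i)|110⟩ + (-0.1155 + 0.01108i)|111⟩

amp(|b₁b₂…⟩) = product of the factor amplitudes for bits b₁, b₂, …; only kets whose every factor amplitude is nonzero survive.
|000⟩: (0.9465)(-0.9328)(-0.05667) = 0.05003
|001⟩: (0.9465)(-0.9328)(0.9984) = -0.8815
|010⟩: (0.9465)(-0.3587 + 0.03439i)(-0.05667) = (0.01924 - 0.001845i)
|011⟩: (0.9465)(-0.3587 + 0.03439i)(0.9984) = (-0.339 + 0.0325i)
|100⟩: (0.3226)(-0.9328)(-0.05667) = 0.01705
|101⟩: (0.3226)(-0.9328)(0.9984) = -0.3004
|110⟩: (0.3226)(-0.3587 + 0.03439i)(-0.05667) = (0.006558 - 0.0006287i)
|111⟩: (0.3226)(-0.3587 + 0.03439i)(0.9984) = (-0.1155 + 0.01108i)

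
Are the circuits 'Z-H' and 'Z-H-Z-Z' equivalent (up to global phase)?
Yes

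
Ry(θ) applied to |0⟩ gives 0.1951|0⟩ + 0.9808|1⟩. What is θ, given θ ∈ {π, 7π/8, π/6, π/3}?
7π/8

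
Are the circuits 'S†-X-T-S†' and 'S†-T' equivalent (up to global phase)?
No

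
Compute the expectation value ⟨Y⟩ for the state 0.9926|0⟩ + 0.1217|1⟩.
0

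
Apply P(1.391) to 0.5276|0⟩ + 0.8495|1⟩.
0.5276|0⟩ + (0.1519 + 0.8358i)|1⟩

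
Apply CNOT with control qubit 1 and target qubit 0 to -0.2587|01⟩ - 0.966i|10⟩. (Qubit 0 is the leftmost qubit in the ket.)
-0.966i|10⟩ - 0.2587|11⟩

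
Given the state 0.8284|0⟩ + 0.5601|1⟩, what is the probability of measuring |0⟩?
0.6862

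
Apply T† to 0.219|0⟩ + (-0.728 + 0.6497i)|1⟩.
0.219|0⟩ + (-0.05537 + 0.9742i)|1⟩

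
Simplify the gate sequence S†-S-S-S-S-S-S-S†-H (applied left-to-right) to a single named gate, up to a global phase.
H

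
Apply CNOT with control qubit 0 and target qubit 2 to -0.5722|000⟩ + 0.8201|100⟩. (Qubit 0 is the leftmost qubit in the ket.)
-0.5722|000⟩ + 0.8201|101⟩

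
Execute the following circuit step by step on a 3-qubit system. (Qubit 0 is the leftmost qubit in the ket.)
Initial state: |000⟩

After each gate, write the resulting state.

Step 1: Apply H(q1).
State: 1/√2|000⟩ + 1/√2|010⟩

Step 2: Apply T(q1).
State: 1/√2|000⟩ + (1/2 + (1/2)i)|010⟩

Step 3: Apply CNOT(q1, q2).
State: 1/√2|000⟩ + (1/2 + (1/2)i)|011⟩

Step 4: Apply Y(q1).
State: (1/2 - (1/2)i)|001⟩ + (1/√2)i|010⟩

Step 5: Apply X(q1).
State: (1/√2)i|000⟩ + (1/2 - (1/2)i)|011⟩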